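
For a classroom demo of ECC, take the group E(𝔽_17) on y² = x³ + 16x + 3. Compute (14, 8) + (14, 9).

The two points share x = 14 and their y-coordinates satisfy 8 + 9 ≡ 0 (mod 17), so they are inverses. Their sum is O.

O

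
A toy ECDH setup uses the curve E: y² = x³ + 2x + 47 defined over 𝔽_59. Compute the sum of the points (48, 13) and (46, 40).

(48, 13) + (46, 40). λ = (40 - 13)/(46 - 48) ≡ 27/57 mod 59. 57⁻¹ ≡ 29 (mod 59), so λ ≡ 16.
  x = λ² - 48 - 46 = 256 - 94 ≡ 44; y = λ·(48 - 44) - 13 ≡ 51. → (44, 51)

(44, 51)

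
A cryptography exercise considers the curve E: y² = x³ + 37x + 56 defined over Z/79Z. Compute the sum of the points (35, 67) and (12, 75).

(35, 67) + (12, 75). λ = (75 - 67)/(12 - 35) ≡ 8/56 mod 79. 56⁻¹ ≡ 24 (mod 79), so λ ≡ 34.
  x = λ² - 35 - 12 = 1156 - 47 ≡ 3; y = λ·(35 - 3) - 67 ≡ 73. → (3, 73)

(3, 73)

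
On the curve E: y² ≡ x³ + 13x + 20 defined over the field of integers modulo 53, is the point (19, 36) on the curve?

yes

y² = 36² ≡ 24; x³ + 13x + 20 = 7126 ≡ 24 (mod 53). 24 = 24.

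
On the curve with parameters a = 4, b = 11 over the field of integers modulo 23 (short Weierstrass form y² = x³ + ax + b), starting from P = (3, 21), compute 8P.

(8, 7)

Double-and-add on 8 = (1000)₂. Start with P = (3, 21) for the leading 1-bit.
double: tangent at (3, 21): λ = (3·3² + 4)/(2·21) ≡ 8/19. 19⁻¹ ≡ 17 (mod 23), so λ ≡ 8·17 ≡ 21.
  x = λ² - 3 - 3 = 441 - 6 ≡ 21; y = λ·(3 - 21) - 21 ≡ 15. → (21, 15)
double: tangent at (21, 15): λ = (3·21² + 4)/(2·15) ≡ 16/7. 7⁻¹ ≡ 10 (mod 23), so λ ≡ 16·10 ≡ 22.
  x = λ² - 21 - 21 = 484 - 42 ≡ 5; y = λ·(21 - 5) - 15 ≡ 15. → (5, 15)
double: tangent at (5, 15): λ = (3·5² + 4)/(2·15) ≡ 10/7. 7⁻¹ ≡ 10 (mod 23), so λ ≡ 10·10 ≡ 8.
  x = λ² - 5 - 5 = 64 - 10 ≡ 8; y = λ·(5 - 8) - 15 ≡ 7. → (8, 7)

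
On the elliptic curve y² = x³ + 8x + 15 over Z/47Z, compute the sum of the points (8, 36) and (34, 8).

(12, 37)

(8, 36) + (34, 8). λ = (8 - 36)/(34 - 8) ≡ 19/26 mod 47. 26⁻¹ ≡ 38 (mod 47) since 26·38 = 988 ≡ 1, so λ ≡ 17.
  x = λ² - 8 - 34 = 289 - 42 ≡ 12; y = λ·(8 - 12) - 36 ≡ 37. → (12, 37)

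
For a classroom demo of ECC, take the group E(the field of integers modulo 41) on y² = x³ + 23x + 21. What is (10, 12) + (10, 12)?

tangent at (10, 12): λ = (3·10² + 23)/(2·12) ≡ 36/24. 24⁻¹ ≡ 12 (mod 41), so λ ≡ 36·12 ≡ 22.
  x = λ² - 10 - 10 = 484 - 20 ≡ 13; y = λ·(10 - 13) - 12 ≡ 4. → (13, 4)

(13, 4)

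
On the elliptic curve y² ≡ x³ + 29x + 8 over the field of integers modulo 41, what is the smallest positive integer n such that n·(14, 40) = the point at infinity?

2P: tangent at (14, 40): λ = (3·14² + 29)/(2·40) ≡ 2/39. 39⁻¹ ≡ 20 (mod 41), so λ ≡ 2·20 ≡ 40.
  x = λ² - 14 - 14 = 1600 - 28 ≡ 14; y = λ·(14 - 14) - 40 ≡ 1. → (14, 1)
3P: (14, 1) + (14, 40): same x and y₁ ≡ -y₂, so the sum is the point at infinity.
3P = the point at infinity, so the order is 3.

3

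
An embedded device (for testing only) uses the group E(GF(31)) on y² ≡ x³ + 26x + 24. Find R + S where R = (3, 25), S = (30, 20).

(17, 4)

(3, 25) + (30, 20). λ = (20 - 25)/(30 - 3) ≡ 26/27 mod 31. 27⁻¹ ≡ 23 (mod 31), so λ ≡ 9.
  x = λ² - 3 - 30 = 81 - 33 ≡ 17; y = λ·(3 - 17) - 25 ≡ 4. → (17, 4)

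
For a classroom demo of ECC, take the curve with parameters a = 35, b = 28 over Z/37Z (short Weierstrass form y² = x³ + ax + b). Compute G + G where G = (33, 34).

tangent at (33, 34): λ = (3·33² + 35)/(2·34) ≡ 9/31. 31⁻¹ ≡ 6 (mod 37) since 31·6 = 186 ≡ 1, so λ ≡ 9·6 ≡ 17.
  x = λ² - 33 - 33 = 289 - 66 ≡ 1; y = λ·(33 - 1) - 34 ≡ 29. → (1, 29)

(1, 29)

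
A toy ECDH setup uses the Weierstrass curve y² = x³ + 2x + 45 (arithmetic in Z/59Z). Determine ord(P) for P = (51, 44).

3

2P: tangent at (51, 44): λ = (3·51² + 2)/(2·44) ≡ 17/29. 29⁻¹ ≡ 57 (mod 59) since 29·57 = 1653 ≡ 1, so λ ≡ 17·57 ≡ 25.
  x = λ² - 51 - 51 = 625 - 102 ≡ 51; y = λ·(51 - 51) - 44 ≡ 15. → (51, 15)
3P: (51, 15) + (51, 44): same x and y₁ ≡ -y₂, so the sum is ∞.
3P = ∞, so the order is 3.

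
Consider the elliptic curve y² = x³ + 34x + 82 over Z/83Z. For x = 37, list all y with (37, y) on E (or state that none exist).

x³ + 34x + 82 = 51993 ≡ 35 (mod 83).
35 is a non-residue mod 83; no y exists.

none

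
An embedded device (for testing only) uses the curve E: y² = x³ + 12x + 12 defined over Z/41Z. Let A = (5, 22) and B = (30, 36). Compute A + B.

(5, 22) + (30, 36). λ = (36 - 22)/(30 - 5) ≡ 14/25 mod 41. 25⁻¹ ≡ 23 (mod 41) since 25·23 = 575 ≡ 1, so λ ≡ 35.
  x = λ² - 5 - 30 = 1225 - 35 ≡ 1; y = λ·(5 - 1) - 22 ≡ 36. → (1, 36)

(1, 36)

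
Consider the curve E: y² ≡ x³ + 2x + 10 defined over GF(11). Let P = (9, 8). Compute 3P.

Repeated addition: build up to 3P.
2P: tangent at (9, 8): λ = (3·9² + 2)/(2·8) ≡ 3/5. 5⁻¹ ≡ 9 (mod 11), so λ ≡ 3·9 ≡ 5.
  x = λ² - 9 - 9 = 25 - 18 ≡ 7; y = λ·(9 - 7) - 8 ≡ 2. → (7, 2)
3P: (7, 2) + (9, 8). λ = (8 - 2)/(9 - 7) ≡ 6/2 mod 11. 2⁻¹ ≡ 6 (mod 11) since 2·6 = 12 ≡ 1, so λ ≡ 3.
  x = λ² - 7 - 9 = 9 - 16 ≡ 4; y = λ·(7 - 4) - 2 ≡ 7. → (4, 7)

(4, 7)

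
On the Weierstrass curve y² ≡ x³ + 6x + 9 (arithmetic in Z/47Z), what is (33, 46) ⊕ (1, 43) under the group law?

(45, 41)

(33, 46) + (1, 43). λ = (43 - 46)/(1 - 33) ≡ 44/15 mod 47. 15⁻¹ ≡ 22 (mod 47), so λ ≡ 28.
  x = λ² - 33 - 1 = 784 - 34 ≡ 45; y = λ·(33 - 45) - 46 ≡ 41. → (45, 41)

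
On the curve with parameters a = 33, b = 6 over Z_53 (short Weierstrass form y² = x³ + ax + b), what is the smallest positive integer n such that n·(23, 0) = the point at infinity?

2

2P: (23, 0) + (23, 0): same x and y₁ ≡ -y₂, so the sum is the point at infinity.
2P = the point at infinity, so the order is 2.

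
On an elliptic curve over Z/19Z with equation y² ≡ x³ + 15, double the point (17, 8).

(1, 4)

tangent at (17, 8): λ = (3·17² + 0)/(2·8) ≡ 12/16. 16⁻¹ ≡ 6 (mod 19), so λ ≡ 12·6 ≡ 15.
  x = λ² - 17 - 17 = 225 - 34 ≡ 1; y = λ·(17 - 1) - 8 ≡ 4. → (1, 4)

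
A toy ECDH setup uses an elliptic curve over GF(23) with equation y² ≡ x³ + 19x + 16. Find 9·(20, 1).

(17, 10)

Write G = (20, 1).
Repeated addition: build up to 9G.
2G: tangent at (20, 1): λ = (3·20² + 19)/(2·1) ≡ 0/2. 2⁻¹ ≡ 12 (mod 23), so λ ≡ 0·12 ≡ 0.
  x = λ² - 20 - 20 = 0 - 40 ≡ 6; y = λ·(20 - 6) - 1 ≡ 22. → (6, 22)
3G: (6, 22) + (20, 1). λ = (1 - 22)/(20 - 6) ≡ 2/14 mod 23. 14⁻¹ ≡ 5 (mod 23) since 14·5 = 70 ≡ 1, so λ ≡ 10.
  x = λ² - 6 - 20 = 100 - 26 ≡ 5; y = λ·(6 - 5) - 22 ≡ 11. → (5, 11)
4G: (5, 11) + (20, 1). λ = (1 - 11)/(20 - 5) ≡ 13/15 mod 23. 15⁻¹ ≡ 20 (mod 23), so λ ≡ 7.
  x = λ² - 5 - 20 = 49 - 25 ≡ 1; y = λ·(5 - 1) - 11 ≡ 17. → (1, 17)
5G: (1, 17) + (20, 1). λ = (1 - 17)/(20 - 1) ≡ 7/19 mod 23. 19⁻¹ ≡ 17 (mod 23) since 19·17 = 323 ≡ 1, so λ ≡ 4.
  x = λ² - 1 - 20 = 16 - 21 ≡ 18; y = λ·(1 - 18) - 17 ≡ 7. → (18, 7)
6G: (18, 7) + (20, 1). λ = (1 - 7)/(20 - 18) ≡ 17/2 mod 23. 2⁻¹ ≡ 12 (mod 23), so λ ≡ 20.
  x = λ² - 18 - 20 = 400 - 38 ≡ 17; y = λ·(18 - 17) - 7 ≡ 13. → (17, 13)
7G: (17, 13) + (20, 1). λ = (1 - 13)/(20 - 17) ≡ 11/3 mod 23. 3⁻¹ ≡ 8 (mod 23) since 3·8 = 24 ≡ 1, so λ ≡ 19.
  x = λ² - 17 - 20 = 361 - 37 ≡ 2; y = λ·(17 - 2) - 13 ≡ 19. → (2, 19)
8G: (2, 19) + (20, 1). λ = (1 - 19)/(20 - 2) ≡ 5/18 mod 23. 18⁻¹ ≡ 9 (mod 23), so λ ≡ 22.
  x = λ² - 2 - 20 = 484 - 22 ≡ 2; y = λ·(2 - 2) - 19 ≡ 4. → (2, 4)
9G: (2, 4) + (20, 1). λ = (1 - 4)/(20 - 2) ≡ 20/18 mod 23. 18⁻¹ ≡ 9 (mod 23) since 18·9 = 162 ≡ 1, so λ ≡ 19.
  x = λ² - 2 - 20 = 361 - 22 ≡ 17; y = λ·(2 - 17) - 4 ≡ 10. → (17, 10)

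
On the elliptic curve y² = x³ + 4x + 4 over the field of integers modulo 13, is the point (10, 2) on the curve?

y² = 2² ≡ 4; x³ + 4x + 4 = 1044 ≡ 4 (mod 13). 4 = 4.

yes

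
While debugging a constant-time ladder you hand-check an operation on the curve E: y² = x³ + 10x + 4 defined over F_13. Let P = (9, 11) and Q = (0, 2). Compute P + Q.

(5, 6)

(9, 11) + (0, 2). λ = (2 - 11)/(0 - 9) ≡ 4/4 mod 13. 4⁻¹ ≡ 10 (mod 13) since 4·10 = 40 ≡ 1, so λ ≡ 1.
  x = λ² - 9 - 0 = 1 - 9 ≡ 5; y = λ·(9 - 5) - 11 ≡ 6. → (5, 6)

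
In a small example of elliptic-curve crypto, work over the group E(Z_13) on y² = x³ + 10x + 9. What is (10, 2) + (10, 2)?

tangent at (10, 2): λ = (3·10² + 10)/(2·2) ≡ 11/4. 4⁻¹ ≡ 10 (mod 13) since 4·10 = 40 ≡ 1, so λ ≡ 11·10 ≡ 6.
  x = λ² - 10 - 10 = 36 - 20 ≡ 3; y = λ·(10 - 3) - 2 ≡ 1. → (3, 1)

(3, 1)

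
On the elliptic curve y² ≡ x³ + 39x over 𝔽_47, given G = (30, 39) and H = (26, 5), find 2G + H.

First 2G:
Repeated addition: build up to 2G.
2G: tangent at (30, 39): λ = (3·30² + 39)/(2·39) ≡ 13/31. 31⁻¹ ≡ 44 (mod 47), so λ ≡ 13·44 ≡ 8.
  x = λ² - 30 - 30 = 64 - 60 ≡ 4; y = λ·(30 - 4) - 39 ≡ 28. → (4, 28)
2G = (4, 28).
Finally 2G + H:
(4, 28) + (26, 5). λ = (5 - 28)/(26 - 4) ≡ 24/22 mod 47. 22⁻¹ ≡ 15 (mod 47), so λ ≡ 31.
  x = λ² - 4 - 26 = 961 - 30 ≡ 38; y = λ·(4 - 38) - 28 ≡ 46. → (38, 46)

(38, 46)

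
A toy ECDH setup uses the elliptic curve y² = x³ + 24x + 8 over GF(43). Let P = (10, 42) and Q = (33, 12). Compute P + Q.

(13, 18)

(10, 42) + (33, 12). λ = (12 - 42)/(33 - 10) ≡ 13/23 mod 43. 23⁻¹ ≡ 15 (mod 43) since 23·15 = 345 ≡ 1, so λ ≡ 23.
  x = λ² - 10 - 33 = 529 - 43 ≡ 13; y = λ·(10 - 13) - 42 ≡ 18. → (13, 18)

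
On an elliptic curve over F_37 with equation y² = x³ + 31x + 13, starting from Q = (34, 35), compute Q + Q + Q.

(8, 25)

Repeated addition: build up to 3Q.
2Q: tangent at (34, 35): λ = (3·34² + 31)/(2·35) ≡ 21/33. 33⁻¹ ≡ 9 (mod 37) since 33·9 = 297 ≡ 1, so λ ≡ 21·9 ≡ 4.
  x = λ² - 34 - 34 = 16 - 68 ≡ 22; y = λ·(34 - 22) - 35 ≡ 13. → (22, 13)
3Q: (22, 13) + (34, 35). λ = (35 - 13)/(34 - 22) ≡ 22/12 mod 37. 12⁻¹ ≡ 34 (mod 37), so λ ≡ 8.
  x = λ² - 22 - 34 = 64 - 56 ≡ 8; y = λ·(22 - 8) - 13 ≡ 25. → (8, 25)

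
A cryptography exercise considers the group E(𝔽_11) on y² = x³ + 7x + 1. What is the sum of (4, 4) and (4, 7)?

The two points share x = 4 and their y-coordinates satisfy 4 + 7 ≡ 0 (mod 11), so they are inverses. Their sum is O.

O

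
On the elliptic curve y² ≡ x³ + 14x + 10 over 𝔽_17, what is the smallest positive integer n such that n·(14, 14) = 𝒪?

2P: tangent at (14, 14): λ = (3·14² + 14)/(2·14) ≡ 7/11. 11⁻¹ ≡ 14 (mod 17), so λ ≡ 7·14 ≡ 13.
  x = λ² - 14 - 14 = 169 - 28 ≡ 5; y = λ·(14 - 5) - 14 ≡ 1. → (5, 1)
3P: (5, 1) + (14, 14). λ = (14 - 1)/(14 - 5) ≡ 13/9 mod 17. 9⁻¹ ≡ 2 (mod 17), so λ ≡ 9.
  x = λ² - 5 - 14 = 81 - 19 ≡ 11; y = λ·(5 - 11) - 1 ≡ 13. → (11, 13)
4P: (11, 13) + (14, 14). λ = (14 - 13)/(14 - 11) ≡ 1/3 mod 17. 3⁻¹ ≡ 6 (mod 17), so λ ≡ 6.
  x = λ² - 11 - 14 = 36 - 25 ≡ 11; y = λ·(11 - 11) - 13 ≡ 4. → (11, 4)
5P: (11, 4) + (14, 14). λ = (14 - 4)/(14 - 11) ≡ 10/3 mod 17. 3⁻¹ ≡ 6 (mod 17), so λ ≡ 9.
  x = λ² - 11 - 14 = 81 - 25 ≡ 5; y = λ·(11 - 5) - 4 ≡ 16. → (5, 16)
6P: (5, 16) + (14, 14). λ = (14 - 16)/(14 - 5) ≡ 15/9 mod 17. 9⁻¹ ≡ 2 (mod 17), so λ ≡ 13.
  x = λ² - 5 - 14 = 169 - 19 ≡ 14; y = λ·(5 - 14) - 16 ≡ 3. → (14, 3)
7P: (14, 3) + (14, 14): same x and y₁ ≡ -y₂, so the sum is 𝒪.
7P = 𝒪, so the order is 7.

7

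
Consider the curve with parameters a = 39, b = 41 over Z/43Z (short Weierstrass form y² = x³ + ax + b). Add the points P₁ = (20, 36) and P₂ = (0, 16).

(20, 36) + (0, 16). λ = (16 - 36)/(0 - 20) ≡ 23/23 mod 43. 23⁻¹ ≡ 15 (mod 43), so λ ≡ 1.
  x = λ² - 20 - 0 = 1 - 20 ≡ 24; y = λ·(20 - 24) - 36 ≡ 3. → (24, 3)

(24, 3)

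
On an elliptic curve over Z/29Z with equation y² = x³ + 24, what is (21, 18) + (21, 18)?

(9, 17)

tangent at (21, 18): λ = (3·21² + 0)/(2·18) ≡ 18/7. 7⁻¹ ≡ 25 (mod 29), so λ ≡ 18·25 ≡ 15.
  x = λ² - 21 - 21 = 225 - 42 ≡ 9; y = λ·(21 - 9) - 18 ≡ 17. → (9, 17)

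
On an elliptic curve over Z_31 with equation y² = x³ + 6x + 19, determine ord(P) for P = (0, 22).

2P: tangent at (0, 22): λ = (3·0² + 6)/(2·22) ≡ 6/13. 13⁻¹ ≡ 12 (mod 31) since 13·12 = 156 ≡ 1, so λ ≡ 6·12 ≡ 10.
  x = λ² - 0 - 0 = 100 - 0 ≡ 7; y = λ·(0 - 7) - 22 ≡ 1. → (7, 1)
3P: (7, 1) + (0, 22). λ = (22 - 1)/(0 - 7) ≡ 21/24 mod 31. 24⁻¹ ≡ 22 (mod 31), so λ ≡ 28.
  x = λ² - 7 - 0 = 784 - 7 ≡ 2; y = λ·(7 - 2) - 1 ≡ 15. → (2, 15)
4P: (2, 15) + (0, 22). λ = (22 - 15)/(0 - 2) ≡ 7/29 mod 31. 29⁻¹ ≡ 15 (mod 31), so λ ≡ 12.
  x = λ² - 2 - 0 = 144 - 2 ≡ 18; y = λ·(2 - 18) - 15 ≡ 10. → (18, 10)
5P: (18, 10) + (0, 22). λ = (22 - 10)/(0 - 18) ≡ 12/13 mod 31. 13⁻¹ ≡ 12 (mod 31), so λ ≡ 20.
  x = λ² - 18 - 0 = 400 - 18 ≡ 10; y = λ·(18 - 10) - 10 ≡ 26. → (10, 26)
6P: (10, 26) + (0, 22). λ = (22 - 26)/(0 - 10) ≡ 27/21 mod 31. 21⁻¹ ≡ 3 (mod 31) since 21·3 = 63 ≡ 1, so λ ≡ 19.
  x = λ² - 10 - 0 = 361 - 10 ≡ 10; y = λ·(10 - 10) - 26 ≡ 5. → (10, 5)
7P: (10, 5) + (0, 22). λ = (22 - 5)/(0 - 10) ≡ 17/21 mod 31. 21⁻¹ ≡ 3 (mod 31), so λ ≡ 20.
  x = λ² - 10 - 0 = 400 - 10 ≡ 18; y = λ·(10 - 18) - 5 ≡ 21. → (18, 21)
8P: (18, 21) + (0, 22). λ = (22 - 21)/(0 - 18) ≡ 1/13 mod 31. 13⁻¹ ≡ 12 (mod 31) since 13·12 = 156 ≡ 1, so λ ≡ 12.
  x = λ² - 18 - 0 = 144 - 18 ≡ 2; y = λ·(18 - 2) - 21 ≡ 16. → (2, 16)
9P: (2, 16) + (0, 22). λ = (22 - 16)/(0 - 2) ≡ 6/29 mod 31. 29⁻¹ ≡ 15 (mod 31), so λ ≡ 28.
  x = λ² - 2 - 0 = 784 - 2 ≡ 7; y = λ·(2 - 7) - 16 ≡ 30. → (7, 30)
10P: (7, 30) + (0, 22). λ = (22 - 30)/(0 - 7) ≡ 23/24 mod 31. 24⁻¹ ≡ 22 (mod 31), so λ ≡ 10.
  x = λ² - 7 - 0 = 100 - 7 ≡ 0; y = λ·(7 - 0) - 30 ≡ 9. → (0, 9)
11P: (0, 9) + (0, 22): same x and y₁ ≡ -y₂, so the sum is 𝒪.
11P = 𝒪, so the order is 11.

11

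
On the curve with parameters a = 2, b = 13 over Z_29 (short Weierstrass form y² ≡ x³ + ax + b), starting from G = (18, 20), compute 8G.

(21, 23)

Repeated addition: build up to 8G.
2G: tangent at (18, 20): λ = (3·18² + 2)/(2·20) ≡ 17/11. 11⁻¹ ≡ 8 (mod 29), so λ ≡ 17·8 ≡ 20.
  x = λ² - 18 - 18 = 400 - 36 ≡ 16; y = λ·(18 - 16) - 20 ≡ 20. → (16, 20)
3G: (16, 20) + (18, 20). λ = (20 - 20)/(18 - 16) ≡ 0/2 mod 29. 2⁻¹ ≡ 15 (mod 29), so λ ≡ 0.
  x = λ² - 16 - 18 = 0 - 34 ≡ 24; y = λ·(16 - 24) - 20 ≡ 9. → (24, 9)
4G: (24, 9) + (18, 20). λ = (20 - 9)/(18 - 24) ≡ 11/23 mod 29. 23⁻¹ ≡ 24 (mod 29), so λ ≡ 3.
  x = λ² - 24 - 18 = 9 - 42 ≡ 25; y = λ·(24 - 25) - 9 ≡ 17. → (25, 17)
5G: (25, 17) + (18, 20). λ = (20 - 17)/(18 - 25) ≡ 3/22 mod 29. 22⁻¹ ≡ 4 (mod 29), so λ ≡ 12.
  x = λ² - 25 - 18 = 144 - 43 ≡ 14; y = λ·(25 - 14) - 17 ≡ 28. → (14, 28)
6G: (14, 28) + (18, 20). λ = (20 - 28)/(18 - 14) ≡ 21/4 mod 29. 4⁻¹ ≡ 22 (mod 29) since 4·22 = 88 ≡ 1, so λ ≡ 27.
  x = λ² - 14 - 18 = 729 - 32 ≡ 1; y = λ·(14 - 1) - 28 ≡ 4. → (1, 4)
7G: (1, 4) + (18, 20). λ = (20 - 4)/(18 - 1) ≡ 16/17 mod 29. 17⁻¹ ≡ 12 (mod 29) since 17·12 = 204 ≡ 1, so λ ≡ 18.
  x = λ² - 1 - 18 = 324 - 19 ≡ 15; y = λ·(1 - 15) - 4 ≡ 5. → (15, 5)
8G: (15, 5) + (18, 20). λ = (20 - 5)/(18 - 15) ≡ 15/3 mod 29. 3⁻¹ ≡ 10 (mod 29), so λ ≡ 5.
  x = λ² - 15 - 18 = 25 - 33 ≡ 21; y = λ·(15 - 21) - 5 ≡ 23. → (21, 23)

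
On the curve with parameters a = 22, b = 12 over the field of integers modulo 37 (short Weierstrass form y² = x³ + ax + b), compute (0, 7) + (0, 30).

The two points share x = 0 and their y-coordinates satisfy 7 + 30 ≡ 0 (mod 37), so they are inverses. Their sum is 𝒪.

O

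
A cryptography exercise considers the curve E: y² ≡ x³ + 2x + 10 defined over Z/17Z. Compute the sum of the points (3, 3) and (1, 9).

(3, 3) + (1, 9). λ = (9 - 3)/(1 - 3) ≡ 6/15 mod 17. 15⁻¹ ≡ 8 (mod 17) since 15·8 = 120 ≡ 1, so λ ≡ 14.
  x = λ² - 3 - 1 = 196 - 4 ≡ 5; y = λ·(3 - 5) - 3 ≡ 3. → (5, 3)

(5, 3)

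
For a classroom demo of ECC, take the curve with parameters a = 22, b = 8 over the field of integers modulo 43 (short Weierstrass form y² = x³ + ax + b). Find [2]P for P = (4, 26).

tangent at (4, 26): λ = (3·4² + 22)/(2·26) ≡ 27/9. 9⁻¹ ≡ 24 (mod 43) since 9·24 = 216 ≡ 1, so λ ≡ 27·24 ≡ 3.
  x = λ² - 4 - 4 = 9 - 8 ≡ 1; y = λ·(4 - 1) - 26 ≡ 26. → (1, 26)

(1, 26)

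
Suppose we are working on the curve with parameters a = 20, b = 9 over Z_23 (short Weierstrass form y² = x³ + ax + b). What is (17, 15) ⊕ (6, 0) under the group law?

(3, 2)

(17, 15) + (6, 0). λ = (0 - 15)/(6 - 17) ≡ 8/12 mod 23. 12⁻¹ ≡ 2 (mod 23), so λ ≡ 16.
  x = λ² - 17 - 6 = 256 - 23 ≡ 3; y = λ·(17 - 3) - 15 ≡ 2. → (3, 2)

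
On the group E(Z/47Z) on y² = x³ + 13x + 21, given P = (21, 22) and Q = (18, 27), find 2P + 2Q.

First 2P:
Repeated addition: build up to 2P.
2P: tangent at (21, 22): λ = (3·21² + 13)/(2·22) ≡ 20/44. 44⁻¹ ≡ 31 (mod 47), so λ ≡ 20·31 ≡ 9.
  x = λ² - 21 - 21 = 81 - 42 ≡ 39; y = λ·(21 - 39) - 22 ≡ 4. → (39, 4)
2P = (39, 4).
Next 2Q:
Repeated addition: build up to 2Q.
2Q: tangent at (18, 27): λ = (3·18² + 13)/(2·27) ≡ 45/7. 7⁻¹ ≡ 27 (mod 47), so λ ≡ 45·27 ≡ 40.
  x = λ² - 18 - 18 = 1600 - 36 ≡ 13; y = λ·(18 - 13) - 27 ≡ 32. → (13, 32)
2Q = (13, 32).
Finally 2P + 2Q:
(39, 4) + (13, 32). λ = (32 - 4)/(13 - 39) ≡ 28/21 mod 47. 21⁻¹ ≡ 9 (mod 47) since 21·9 = 189 ≡ 1, so λ ≡ 17.
  x = λ² - 39 - 13 = 289 - 52 ≡ 2; y = λ·(39 - 2) - 4 ≡ 14. → (2, 14)

(2, 14)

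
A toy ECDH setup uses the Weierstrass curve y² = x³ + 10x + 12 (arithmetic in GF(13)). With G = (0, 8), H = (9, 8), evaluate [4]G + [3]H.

(1, 6)

First 4G:
Double-and-add on 4 = (100)₂. Start with G = (0, 8) for the leading 1-bit.
double: tangent at (0, 8): λ = (3·0² + 10)/(2·8) ≡ 10/3. 3⁻¹ ≡ 9 (mod 13) since 3·9 = 27 ≡ 1, so λ ≡ 10·9 ≡ 12.
  x = λ² - 0 - 0 = 144 - 0 ≡ 1; y = λ·(0 - 1) - 8 ≡ 6. → (1, 6)
double: tangent at (1, 6): λ = (3·1² + 10)/(2·6) ≡ 0/12. 12⁻¹ ≡ 12 (mod 13), so λ ≡ 0·12 ≡ 0.
  x = λ² - 1 - 1 = 0 - 2 ≡ 11; y = λ·(1 - 11) - 6 ≡ 7. → (11, 7)
4G = (11, 7).
Next 3H:
Repeated addition: build up to 3H.
2H: tangent at (9, 8): λ = (3·9² + 10)/(2·8) ≡ 6/3. 3⁻¹ ≡ 9 (mod 13), so λ ≡ 6·9 ≡ 2.
  x = λ² - 9 - 9 = 4 - 18 ≡ 12; y = λ·(9 - 12) - 8 ≡ 12. → (12, 12)
3H: (12, 12) + (9, 8). λ = (8 - 12)/(9 - 12) ≡ 9/10 mod 13. 10⁻¹ ≡ 4 (mod 13), so λ ≡ 10.
  x = λ² - 12 - 9 = 100 - 21 ≡ 1; y = λ·(12 - 1) - 12 ≡ 7. → (1, 7)
3H = (1, 7).
Finally 4G + 3H:
(11, 7) + (1, 7). λ = (7 - 7)/(1 - 11) ≡ 0/3 mod 13. 3⁻¹ ≡ 9 (mod 13) since 3·9 = 27 ≡ 1, so λ ≡ 0.
  x = λ² - 11 - 1 = 0 - 12 ≡ 1; y = λ·(11 - 1) - 7 ≡ 6. → (1, 6)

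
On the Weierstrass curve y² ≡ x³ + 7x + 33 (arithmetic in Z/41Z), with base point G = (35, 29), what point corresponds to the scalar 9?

(14, 28)

Repeated addition: build up to 9G.
2G: tangent at (35, 29): λ = (3·35² + 7)/(2·29) ≡ 33/17. 17⁻¹ ≡ 29 (mod 41) since 17·29 = 493 ≡ 1, so λ ≡ 33·29 ≡ 14.
  x = λ² - 35 - 35 = 196 - 70 ≡ 3; y = λ·(35 - 3) - 29 ≡ 9. → (3, 9)
3G: (3, 9) + (35, 29). λ = (29 - 9)/(35 - 3) ≡ 20/32 mod 41. 32⁻¹ ≡ 9 (mod 41) since 32·9 = 288 ≡ 1, so λ ≡ 16.
  x = λ² - 3 - 35 = 256 - 38 ≡ 13; y = λ·(3 - 13) - 9 ≡ 36. → (13, 36)
4G: (13, 36) + (35, 29). λ = (29 - 36)/(35 - 13) ≡ 34/22 mod 41. 22⁻¹ ≡ 28 (mod 41) since 22·28 = 616 ≡ 1, so λ ≡ 9.
  x = λ² - 13 - 35 = 81 - 48 ≡ 33; y = λ·(13 - 33) - 36 ≡ 30. → (33, 30)
5G: (33, 30) + (35, 29). λ = (29 - 30)/(35 - 33) ≡ 40/2 mod 41. 2⁻¹ ≡ 21 (mod 41), so λ ≡ 20.
  x = λ² - 33 - 35 = 400 - 68 ≡ 4; y = λ·(33 - 4) - 30 ≡ 17. → (4, 17)
6G: (4, 17) + (35, 29). λ = (29 - 17)/(35 - 4) ≡ 12/31 mod 41. 31⁻¹ ≡ 4 (mod 41), so λ ≡ 7.
  x = λ² - 4 - 35 = 49 - 39 ≡ 10; y = λ·(4 - 10) - 17 ≡ 23. → (10, 23)
7G: (10, 23) + (35, 29). λ = (29 - 23)/(35 - 10) ≡ 6/25 mod 41. 25⁻¹ ≡ 23 (mod 41) since 25·23 = 575 ≡ 1, so λ ≡ 15.
  x = λ² - 10 - 35 = 225 - 45 ≡ 16; y = λ·(10 - 16) - 23 ≡ 10. → (16, 10)
8G: (16, 10) + (35, 29). λ = (29 - 10)/(35 - 16) ≡ 19/19 mod 41. 19⁻¹ ≡ 13 (mod 41), so λ ≡ 1.
  x = λ² - 16 - 35 = 1 - 51 ≡ 32; y = λ·(16 - 32) - 10 ≡ 15. → (32, 15)
9G: (32, 15) + (35, 29). λ = (29 - 15)/(35 - 32) ≡ 14/3 mod 41. 3⁻¹ ≡ 14 (mod 41), so λ ≡ 32.
  x = λ² - 32 - 35 = 1024 - 67 ≡ 14; y = λ·(32 - 14) - 15 ≡ 28. → (14, 28)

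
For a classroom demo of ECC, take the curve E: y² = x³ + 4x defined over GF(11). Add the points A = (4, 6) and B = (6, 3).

(4, 6) + (6, 3). λ = (3 - 6)/(6 - 4) ≡ 8/2 mod 11. 2⁻¹ ≡ 6 (mod 11) since 2·6 = 12 ≡ 1, so λ ≡ 4.
  x = λ² - 4 - 6 = 16 - 10 ≡ 6; y = λ·(4 - 6) - 6 ≡ 8. → (6, 8)

(6, 8)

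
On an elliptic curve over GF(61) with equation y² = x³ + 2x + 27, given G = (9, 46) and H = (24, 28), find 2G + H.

First 2G:
Repeated addition: build up to 2G.
2G: tangent at (9, 46): λ = (3·9² + 2)/(2·46) ≡ 1/31. 31⁻¹ ≡ 2 (mod 61) since 31·2 = 62 ≡ 1, so λ ≡ 1·2 ≡ 2.
  x = λ² - 9 - 9 = 4 - 18 ≡ 47; y = λ·(9 - 47) - 46 ≡ 0. → (47, 0)
2G = (47, 0).
Finally 2G + H:
(47, 0) + (24, 28). λ = (28 - 0)/(24 - 47) ≡ 28/38 mod 61. 38⁻¹ ≡ 53 (mod 61), so λ ≡ 20.
  x = λ² - 47 - 24 = 400 - 71 ≡ 24; y = λ·(47 - 24) - 0 ≡ 33. → (24, 33)

(24, 33)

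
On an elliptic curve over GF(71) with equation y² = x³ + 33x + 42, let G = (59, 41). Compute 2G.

(53, 19)

tangent at (59, 41): λ = (3·59² + 33)/(2·41) ≡ 39/11. 11⁻¹ ≡ 13 (mod 71), so λ ≡ 39·13 ≡ 10.
  x = λ² - 59 - 59 = 100 - 118 ≡ 53; y = λ·(59 - 53) - 41 ≡ 19. → (53, 19)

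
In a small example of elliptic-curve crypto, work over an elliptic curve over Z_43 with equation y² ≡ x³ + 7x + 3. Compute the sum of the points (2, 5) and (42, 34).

(2, 5) + (42, 34). λ = (34 - 5)/(42 - 2) ≡ 29/40 mod 43. 40⁻¹ ≡ 14 (mod 43) since 40·14 = 560 ≡ 1, so λ ≡ 19.
  x = λ² - 2 - 42 = 361 - 44 ≡ 16; y = λ·(2 - 16) - 5 ≡ 30. → (16, 30)

(16, 30)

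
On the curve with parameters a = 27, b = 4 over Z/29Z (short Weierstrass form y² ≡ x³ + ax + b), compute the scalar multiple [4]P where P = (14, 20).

(14, 20)

Repeated addition: build up to 4P.
2P: tangent at (14, 20): λ = (3·14² + 27)/(2·20) ≡ 6/11. 11⁻¹ ≡ 8 (mod 29), so λ ≡ 6·8 ≡ 19.
  x = λ² - 14 - 14 = 361 - 28 ≡ 14; y = λ·(14 - 14) - 20 ≡ 9. → (14, 9)
3P: (14, 9) + (14, 20): same x and y₁ ≡ -y₂, so the sum is O.
4P: O + (14, 20) = (14, 20) (identity).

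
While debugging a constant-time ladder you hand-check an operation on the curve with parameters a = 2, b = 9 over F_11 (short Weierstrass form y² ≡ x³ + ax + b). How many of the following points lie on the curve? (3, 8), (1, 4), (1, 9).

1

(3, 8): 8² ≡ 9, rhs ≡ 9 → on.
(1, 4): 4² ≡ 5, rhs ≡ 1 → off.
(1, 9): 9² ≡ 4, rhs ≡ 1 → off.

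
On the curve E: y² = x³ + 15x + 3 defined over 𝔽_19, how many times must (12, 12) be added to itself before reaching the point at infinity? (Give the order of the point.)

7

2P: tangent at (12, 12): λ = (3·12² + 15)/(2·12) ≡ 10/5. 5⁻¹ ≡ 4 (mod 19), so λ ≡ 10·4 ≡ 2.
  x = λ² - 12 - 12 = 4 - 24 ≡ 18; y = λ·(12 - 18) - 12 ≡ 14. → (18, 14)
3P: (18, 14) + (12, 12). λ = (12 - 14)/(12 - 18) ≡ 17/13 mod 19. 13⁻¹ ≡ 3 (mod 19), so λ ≡ 13.
  x = λ² - 18 - 12 = 169 - 30 ≡ 6; y = λ·(18 - 6) - 14 ≡ 9. → (6, 9)
4P: (6, 9) + (12, 12). λ = (12 - 9)/(12 - 6) ≡ 3/6 mod 19. 6⁻¹ ≡ 16 (mod 19) since 6·16 = 96 ≡ 1, so λ ≡ 10.
  x = λ² - 6 - 12 = 100 - 18 ≡ 6; y = λ·(6 - 6) - 9 ≡ 10. → (6, 10)
5P: (6, 10) + (12, 12). λ = (12 - 10)/(12 - 6) ≡ 2/6 mod 19. 6⁻¹ ≡ 16 (mod 19), so λ ≡ 13.
  x = λ² - 6 - 12 = 169 - 18 ≡ 18; y = λ·(6 - 18) - 10 ≡ 5. → (18, 5)
6P: (18, 5) + (12, 12). λ = (12 - 5)/(12 - 18) ≡ 7/13 mod 19. 13⁻¹ ≡ 3 (mod 19), so λ ≡ 2.
  x = λ² - 18 - 12 = 4 - 30 ≡ 12; y = λ·(18 - 12) - 5 ≡ 7. → (12, 7)
7P: (12, 7) + (12, 12): same x and y₁ ≡ -y₂, so the sum is the point at infinity.
7P = the point at infinity, so the order is 7.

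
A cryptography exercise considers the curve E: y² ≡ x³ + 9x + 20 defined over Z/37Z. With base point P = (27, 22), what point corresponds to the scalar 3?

(25, 21)

Repeated addition: build up to 3P.
2P: tangent at (27, 22): λ = (3·27² + 9)/(2·22) ≡ 13/7. 7⁻¹ ≡ 16 (mod 37) since 7·16 = 112 ≡ 1, so λ ≡ 13·16 ≡ 23.
  x = λ² - 27 - 27 = 529 - 54 ≡ 31; y = λ·(27 - 31) - 22 ≡ 34. → (31, 34)
3P: (31, 34) + (27, 22). λ = (22 - 34)/(27 - 31) ≡ 25/33 mod 37. 33⁻¹ ≡ 9 (mod 37) since 33·9 = 297 ≡ 1, so λ ≡ 3.
  x = λ² - 31 - 27 = 9 - 58 ≡ 25; y = λ·(31 - 25) - 34 ≡ 21. → (25, 21)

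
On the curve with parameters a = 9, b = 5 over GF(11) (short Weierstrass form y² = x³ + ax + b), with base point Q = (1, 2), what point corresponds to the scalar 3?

(3, 9)

Repeated addition: build up to 3Q.
2Q: tangent at (1, 2): λ = (3·1² + 9)/(2·2) ≡ 1/4. 4⁻¹ ≡ 3 (mod 11) since 4·3 = 12 ≡ 1, so λ ≡ 1·3 ≡ 3.
  x = λ² - 1 - 1 = 9 - 2 ≡ 7; y = λ·(1 - 7) - 2 ≡ 2. → (7, 2)
3Q: (7, 2) + (1, 2). λ = (2 - 2)/(1 - 7) ≡ 0/5 mod 11. 5⁻¹ ≡ 9 (mod 11) since 5·9 = 45 ≡ 1, so λ ≡ 0.
  x = λ² - 7 - 1 = 0 - 8 ≡ 3; y = λ·(7 - 3) - 2 ≡ 9. → (3, 9)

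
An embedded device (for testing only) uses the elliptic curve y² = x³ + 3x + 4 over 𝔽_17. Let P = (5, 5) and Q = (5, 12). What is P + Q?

The two points share x = 5 and their y-coordinates satisfy 5 + 12 ≡ 0 (mod 17), so they are inverses. Their sum is O.

O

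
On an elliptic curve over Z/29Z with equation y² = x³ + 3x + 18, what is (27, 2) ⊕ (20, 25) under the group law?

(27, 2) + (20, 25). λ = (25 - 2)/(20 - 27) ≡ 23/22 mod 29. 22⁻¹ ≡ 4 (mod 29), so λ ≡ 5.
  x = λ² - 27 - 20 = 25 - 47 ≡ 7; y = λ·(27 - 7) - 2 ≡ 11. → (7, 11)

(7, 11)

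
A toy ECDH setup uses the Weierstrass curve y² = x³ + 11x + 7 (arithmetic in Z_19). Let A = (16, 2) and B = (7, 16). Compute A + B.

(1, 0)

(16, 2) + (7, 16). λ = (16 - 2)/(7 - 16) ≡ 14/10 mod 19. 10⁻¹ ≡ 2 (mod 19), so λ ≡ 9.
  x = λ² - 16 - 7 = 81 - 23 ≡ 1; y = λ·(16 - 1) - 2 ≡ 0. → (1, 0)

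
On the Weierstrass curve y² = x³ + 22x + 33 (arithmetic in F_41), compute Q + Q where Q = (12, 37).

tangent at (12, 37): λ = (3·12² + 22)/(2·37) ≡ 3/33. 33⁻¹ ≡ 5 (mod 41) since 33·5 = 165 ≡ 1, so λ ≡ 3·5 ≡ 15.
  x = λ² - 12 - 12 = 225 - 24 ≡ 37; y = λ·(12 - 37) - 37 ≡ 39. → (37, 39)

(37, 39)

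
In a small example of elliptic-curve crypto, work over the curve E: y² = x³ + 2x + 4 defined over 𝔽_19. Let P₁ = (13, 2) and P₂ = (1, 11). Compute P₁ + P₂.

(2, 4)

(13, 2) + (1, 11). λ = (11 - 2)/(1 - 13) ≡ 9/7 mod 19. 7⁻¹ ≡ 11 (mod 19), so λ ≡ 4.
  x = λ² - 13 - 1 = 16 - 14 ≡ 2; y = λ·(13 - 2) - 2 ≡ 4. → (2, 4)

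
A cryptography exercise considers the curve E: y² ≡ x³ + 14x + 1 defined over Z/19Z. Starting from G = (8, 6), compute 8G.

(10, 1)

Repeated addition: build up to 8G.
2G: tangent at (8, 6): λ = (3·8² + 14)/(2·6) ≡ 16/12. 12⁻¹ ≡ 8 (mod 19) since 12·8 = 96 ≡ 1, so λ ≡ 16·8 ≡ 14.
  x = λ² - 8 - 8 = 196 - 16 ≡ 9; y = λ·(8 - 9) - 6 ≡ 18. → (9, 18)
3G: (9, 18) + (8, 6). λ = (6 - 18)/(8 - 9) ≡ 7/18 mod 19. 18⁻¹ ≡ 18 (mod 19), so λ ≡ 12.
  x = λ² - 9 - 8 = 144 - 17 ≡ 13; y = λ·(9 - 13) - 18 ≡ 10. → (13, 10)
4G: (13, 10) + (8, 6). λ = (6 - 10)/(8 - 13) ≡ 15/14 mod 19. 14⁻¹ ≡ 15 (mod 19), so λ ≡ 16.
  x = λ² - 13 - 8 = 256 - 21 ≡ 7; y = λ·(13 - 7) - 10 ≡ 10. → (7, 10)
5G: (7, 10) + (8, 6). λ = (6 - 10)/(8 - 7) ≡ 15/1 mod 19. 1⁻¹ ≡ 1 (mod 19), so λ ≡ 15.
  x = λ² - 7 - 8 = 225 - 15 ≡ 1; y = λ·(7 - 1) - 10 ≡ 4. → (1, 4)
6G: (1, 4) + (8, 6). λ = (6 - 4)/(8 - 1) ≡ 2/7 mod 19. 7⁻¹ ≡ 11 (mod 19) since 7·11 = 77 ≡ 1, so λ ≡ 3.
  x = λ² - 1 - 8 = 9 - 9 ≡ 0; y = λ·(1 - 0) - 4 ≡ 18. → (0, 18)
7G: (0, 18) + (8, 6). λ = (6 - 18)/(8 - 0) ≡ 7/8 mod 19. 8⁻¹ ≡ 12 (mod 19) since 8·12 = 96 ≡ 1, so λ ≡ 8.
  x = λ² - 0 - 8 = 64 - 8 ≡ 18; y = λ·(0 - 18) - 18 ≡ 9. → (18, 9)
8G: (18, 9) + (8, 6). λ = (6 - 9)/(8 - 18) ≡ 16/9 mod 19. 9⁻¹ ≡ 17 (mod 19), so λ ≡ 6.
  x = λ² - 18 - 8 = 36 - 26 ≡ 10; y = λ·(18 - 10) - 9 ≡ 1. → (10, 1)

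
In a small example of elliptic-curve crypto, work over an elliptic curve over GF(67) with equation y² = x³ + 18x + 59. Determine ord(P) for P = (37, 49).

2P: tangent at (37, 49): λ = (3·37² + 18)/(2·49) ≡ 38/31. 31⁻¹ ≡ 13 (mod 67), so λ ≡ 38·13 ≡ 25.
  x = λ² - 37 - 37 = 625 - 74 ≡ 15; y = λ·(37 - 15) - 49 ≡ 32. → (15, 32)
3P: (15, 32) + (37, 49). λ = (49 - 32)/(37 - 15) ≡ 17/22 mod 67. 22⁻¹ ≡ 64 (mod 67) since 22·64 = 1408 ≡ 1, so λ ≡ 16.
  x = λ² - 15 - 37 = 256 - 52 ≡ 3; y = λ·(15 - 3) - 32 ≡ 26. → (3, 26)
4P: (3, 26) + (37, 49). λ = (49 - 26)/(37 - 3) ≡ 23/34 mod 67. 34⁻¹ ≡ 2 (mod 67), so λ ≡ 46.
  x = λ² - 3 - 37 = 2116 - 40 ≡ 66; y = λ·(3 - 66) - 26 ≡ 24. → (66, 24)
5P: (66, 24) + (37, 49). λ = (49 - 24)/(37 - 66) ≡ 25/38 mod 67. 38⁻¹ ≡ 30 (mod 67), so λ ≡ 13.
  x = λ² - 66 - 37 = 169 - 103 ≡ 66; y = λ·(66 - 66) - 24 ≡ 43. → (66, 43)
6P: (66, 43) + (37, 49). λ = (49 - 43)/(37 - 66) ≡ 6/38 mod 67. 38⁻¹ ≡ 30 (mod 67), so λ ≡ 46.
  x = λ² - 66 - 37 = 2116 - 103 ≡ 3; y = λ·(66 - 3) - 43 ≡ 41. → (3, 41)
7P: (3, 41) + (37, 49). λ = (49 - 41)/(37 - 3) ≡ 8/34 mod 67. 34⁻¹ ≡ 2 (mod 67), so λ ≡ 16.
  x = λ² - 3 - 37 = 256 - 40 ≡ 15; y = λ·(3 - 15) - 41 ≡ 35. → (15, 35)
8P: (15, 35) + (37, 49). λ = (49 - 35)/(37 - 15) ≡ 14/22 mod 67. 22⁻¹ ≡ 64 (mod 67), so λ ≡ 25.
  x = λ² - 15 - 37 = 625 - 52 ≡ 37; y = λ·(15 - 37) - 35 ≡ 18. → (37, 18)
9P: (37, 18) + (37, 49): same x and y₁ ≡ -y₂, so the sum is 𝒪.
9P = 𝒪, so the order is 9.

9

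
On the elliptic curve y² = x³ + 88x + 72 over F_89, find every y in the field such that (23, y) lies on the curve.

x³ + 88x + 72 = 14263 ≡ 23 (mod 89).
23 is a non-residue mod 89; no y exists.

none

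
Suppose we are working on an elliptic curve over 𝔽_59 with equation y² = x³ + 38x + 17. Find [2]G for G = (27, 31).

(24, 11)

tangent at (27, 31): λ = (3·27² + 38)/(2·31) ≡ 42/3. 3⁻¹ ≡ 20 (mod 59), so λ ≡ 42·20 ≡ 14.
  x = λ² - 27 - 27 = 196 - 54 ≡ 24; y = λ·(27 - 24) - 31 ≡ 11. → (24, 11)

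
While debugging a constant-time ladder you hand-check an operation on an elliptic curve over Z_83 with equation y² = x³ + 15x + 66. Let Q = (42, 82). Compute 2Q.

(26, 41)

tangent at (42, 82): λ = (3·42² + 15)/(2·82) ≡ 78/81. 81⁻¹ ≡ 41 (mod 83) since 81·41 = 3321 ≡ 1, so λ ≡ 78·41 ≡ 44.
  x = λ² - 42 - 42 = 1936 - 84 ≡ 26; y = λ·(42 - 26) - 82 ≡ 41. → (26, 41)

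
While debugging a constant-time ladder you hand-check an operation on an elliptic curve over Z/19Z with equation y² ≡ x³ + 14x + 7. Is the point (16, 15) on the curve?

y² = 15² ≡ 16; x³ + 14x + 7 = 4327 ≡ 14 (mod 19). 16 ≠ 14.

no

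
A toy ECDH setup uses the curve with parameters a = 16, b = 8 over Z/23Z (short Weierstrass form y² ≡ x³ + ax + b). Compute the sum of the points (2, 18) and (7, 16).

(16, 6)

(2, 18) + (7, 16). λ = (16 - 18)/(7 - 2) ≡ 21/5 mod 23. 5⁻¹ ≡ 14 (mod 23) since 5·14 = 70 ≡ 1, so λ ≡ 18.
  x = λ² - 2 - 7 = 324 - 9 ≡ 16; y = λ·(2 - 16) - 18 ≡ 6. → (16, 6)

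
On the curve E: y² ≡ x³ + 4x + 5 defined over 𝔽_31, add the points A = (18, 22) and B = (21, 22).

(23, 9)

(18, 22) + (21, 22). λ = (22 - 22)/(21 - 18) ≡ 0/3 mod 31. 3⁻¹ ≡ 21 (mod 31), so λ ≡ 0.
  x = λ² - 18 - 21 = 0 - 39 ≡ 23; y = λ·(18 - 23) - 22 ≡ 9. → (23, 9)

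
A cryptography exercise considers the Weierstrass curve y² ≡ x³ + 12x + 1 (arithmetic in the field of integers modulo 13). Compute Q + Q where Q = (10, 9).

(6, 4)

tangent at (10, 9): λ = (3·10² + 12)/(2·9) ≡ 0/5. 5⁻¹ ≡ 8 (mod 13), so λ ≡ 0·8 ≡ 0.
  x = λ² - 10 - 10 = 0 - 20 ≡ 6; y = λ·(10 - 6) - 9 ≡ 4. → (6, 4)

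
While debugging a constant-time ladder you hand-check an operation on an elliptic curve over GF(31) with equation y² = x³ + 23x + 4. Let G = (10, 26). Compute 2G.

tangent at (10, 26): λ = (3·10² + 23)/(2·26) ≡ 13/21. 21⁻¹ ≡ 3 (mod 31) since 21·3 = 63 ≡ 1, so λ ≡ 13·3 ≡ 8.
  x = λ² - 10 - 10 = 64 - 20 ≡ 13; y = λ·(10 - 13) - 26 ≡ 12. → (13, 12)

(13, 12)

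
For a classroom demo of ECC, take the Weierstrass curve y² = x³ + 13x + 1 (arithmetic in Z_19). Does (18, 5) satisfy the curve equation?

y² = 5² ≡ 6; x³ + 13x + 1 = 6067 ≡ 6 (mod 19). 6 = 6.

yes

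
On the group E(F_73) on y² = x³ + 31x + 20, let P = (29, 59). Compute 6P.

Double-and-add on 6 = (110)₂. Start with P = (29, 59) for the leading 1-bit.
double: tangent at (29, 59): λ = (3·29² + 31)/(2·59) ≡ 72/45. 45⁻¹ ≡ 13 (mod 73) since 45·13 = 585 ≡ 1, so λ ≡ 72·13 ≡ 60.
  x = λ² - 29 - 29 = 3600 - 58 ≡ 38; y = λ·(29 - 38) - 59 ≡ 58. → (38, 58)
add P: (38, 58) + (29, 59). λ = (59 - 58)/(29 - 38) ≡ 1/64 mod 73. 64⁻¹ ≡ 8 (mod 73) since 64·8 = 512 ≡ 1, so λ ≡ 8.
  x = λ² - 38 - 29 = 64 - 67 ≡ 70; y = λ·(38 - 70) - 58 ≡ 51. → (70, 51)
double: tangent at (70, 51): λ = (3·70² + 31)/(2·51) ≡ 58/29. 29⁻¹ ≡ 68 (mod 73), so λ ≡ 58·68 ≡ 2.
  x = λ² - 70 - 70 = 4 - 140 ≡ 10; y = λ·(70 - 10) - 51 ≡ 69. → (10, 69)

(10, 69)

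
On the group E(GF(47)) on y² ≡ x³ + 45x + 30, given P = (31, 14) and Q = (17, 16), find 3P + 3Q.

First 3P:
Repeated addition: build up to 3P.
2P: tangent at (31, 14): λ = (3·31² + 45)/(2·14) ≡ 14/28. 28⁻¹ ≡ 42 (mod 47), so λ ≡ 14·42 ≡ 24.
  x = λ² - 31 - 31 = 576 - 62 ≡ 44; y = λ·(31 - 44) - 14 ≡ 3. → (44, 3)
3P: (44, 3) + (31, 14). λ = (14 - 3)/(31 - 44) ≡ 11/34 mod 47. 34⁻¹ ≡ 18 (mod 47) since 34·18 = 612 ≡ 1, so λ ≡ 10.
  x = λ² - 44 - 31 = 100 - 75 ≡ 25; y = λ·(44 - 25) - 3 ≡ 46. → (25, 46)
3P = (25, 46).
Next 3Q:
Repeated addition: build up to 3Q.
2Q: tangent at (17, 16): λ = (3·17² + 45)/(2·16) ≡ 19/32. 32⁻¹ ≡ 25 (mod 47), so λ ≡ 19·25 ≡ 5.
  x = λ² - 17 - 17 = 25 - 34 ≡ 38; y = λ·(17 - 38) - 16 ≡ 20. → (38, 20)
3Q: (38, 20) + (17, 16). λ = (16 - 20)/(17 - 38) ≡ 43/26 mod 47. 26⁻¹ ≡ 38 (mod 47), so λ ≡ 36.
  x = λ² - 38 - 17 = 1296 - 55 ≡ 19; y = λ·(38 - 19) - 20 ≡ 6. → (19, 6)
3Q = (19, 6).
Finally 3P + 3Q:
(25, 46) + (19, 6). λ = (6 - 46)/(19 - 25) ≡ 7/41 mod 47. 41⁻¹ ≡ 39 (mod 47), so λ ≡ 38.
  x = λ² - 25 - 19 = 1444 - 44 ≡ 37; y = λ·(25 - 37) - 46 ≡ 15. → (37, 15)

(37, 15)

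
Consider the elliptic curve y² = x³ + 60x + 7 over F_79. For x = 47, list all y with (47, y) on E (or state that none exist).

x³ + 60x + 7 = 106650 ≡ 0 (mod 79).
Only y = 0 satisfies y² ≡ 0.

0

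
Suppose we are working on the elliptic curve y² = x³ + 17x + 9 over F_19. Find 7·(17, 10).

Write P = (17, 10).
Double-and-add on 7 = (111)₂. Start with P = (17, 10) for the leading 1-bit.
double: tangent at (17, 10): λ = (3·17² + 17)/(2·10) ≡ 10/1. 1⁻¹ ≡ 1 (mod 19), so λ ≡ 10·1 ≡ 10.
  x = λ² - 17 - 17 = 100 - 34 ≡ 9; y = λ·(17 - 9) - 10 ≡ 13. → (9, 13)
add P: (9, 13) + (17, 10). λ = (10 - 13)/(17 - 9) ≡ 16/8 mod 19. 8⁻¹ ≡ 12 (mod 19), so λ ≡ 2.
  x = λ² - 9 - 17 = 4 - 26 ≡ 16; y = λ·(9 - 16) - 13 ≡ 11. → (16, 11)
double: tangent at (16, 11): λ = (3·16² + 17)/(2·11) ≡ 6/3. 3⁻¹ ≡ 13 (mod 19), so λ ≡ 6·13 ≡ 2.
  x = λ² - 16 - 16 = 4 - 32 ≡ 10; y = λ·(16 - 10) - 11 ≡ 1. → (10, 1)
add P: (10, 1) + (17, 10). λ = (10 - 1)/(17 - 10) ≡ 9/7 mod 19. 7⁻¹ ≡ 11 (mod 19), so λ ≡ 4.
  x = λ² - 10 - 17 = 16 - 27 ≡ 8; y = λ·(10 - 8) - 1 ≡ 7. → (8, 7)

(8, 7)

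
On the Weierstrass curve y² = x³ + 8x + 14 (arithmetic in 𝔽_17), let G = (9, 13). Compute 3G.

(4, 12)

Repeated addition: build up to 3G.
2G: tangent at (9, 13): λ = (3·9² + 8)/(2·13) ≡ 13/9. 9⁻¹ ≡ 2 (mod 17), so λ ≡ 13·2 ≡ 9.
  x = λ² - 9 - 9 = 81 - 18 ≡ 12; y = λ·(9 - 12) - 13 ≡ 11. → (12, 11)
3G: (12, 11) + (9, 13). λ = (13 - 11)/(9 - 12) ≡ 2/14 mod 17. 14⁻¹ ≡ 11 (mod 17) since 14·11 = 154 ≡ 1, so λ ≡ 5.
  x = λ² - 12 - 9 = 25 - 21 ≡ 4; y = λ·(12 - 4) - 11 ≡ 12. → (4, 12)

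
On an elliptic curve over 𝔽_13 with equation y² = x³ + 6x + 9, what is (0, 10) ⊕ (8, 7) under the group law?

(9, 8)

(0, 10) + (8, 7). λ = (7 - 10)/(8 - 0) ≡ 10/8 mod 13. 8⁻¹ ≡ 5 (mod 13), so λ ≡ 11.
  x = λ² - 0 - 8 = 121 - 8 ≡ 9; y = λ·(0 - 9) - 10 ≡ 8. → (9, 8)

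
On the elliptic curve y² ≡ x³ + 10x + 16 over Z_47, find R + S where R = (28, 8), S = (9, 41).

(22, 36)

(28, 8) + (9, 41). λ = (41 - 8)/(9 - 28) ≡ 33/28 mod 47. 28⁻¹ ≡ 42 (mod 47), so λ ≡ 23.
  x = λ² - 28 - 9 = 529 - 37 ≡ 22; y = λ·(28 - 22) - 8 ≡ 36. → (22, 36)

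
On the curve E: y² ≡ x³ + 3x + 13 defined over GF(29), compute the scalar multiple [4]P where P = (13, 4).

Repeated addition: build up to 4P.
2P: tangent at (13, 4): λ = (3·13² + 3)/(2·4) ≡ 17/8. 8⁻¹ ≡ 11 (mod 29) since 8·11 = 88 ≡ 1, so λ ≡ 17·11 ≡ 13.
  x = λ² - 13 - 13 = 169 - 26 ≡ 27; y = λ·(13 - 27) - 4 ≡ 17. → (27, 17)
3P: (27, 17) + (13, 4). λ = (4 - 17)/(13 - 27) ≡ 16/15 mod 29. 15⁻¹ ≡ 2 (mod 29) since 15·2 = 30 ≡ 1, so λ ≡ 3.
  x = λ² - 27 - 13 = 9 - 40 ≡ 27; y = λ·(27 - 27) - 17 ≡ 12. → (27, 12)
4P: (27, 12) + (13, 4). λ = (4 - 12)/(13 - 27) ≡ 21/15 mod 29. 15⁻¹ ≡ 2 (mod 29) since 15·2 = 30 ≡ 1, so λ ≡ 13.
  x = λ² - 27 - 13 = 169 - 40 ≡ 13; y = λ·(27 - 13) - 12 ≡ 25. → (13, 25)

(13, 25)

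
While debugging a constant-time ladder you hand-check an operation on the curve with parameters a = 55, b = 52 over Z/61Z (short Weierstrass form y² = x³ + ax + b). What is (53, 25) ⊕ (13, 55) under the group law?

(53, 25) + (13, 55). λ = (55 - 25)/(13 - 53) ≡ 30/21 mod 61. 21⁻¹ ≡ 32 (mod 61), so λ ≡ 45.
  x = λ² - 53 - 13 = 2025 - 66 ≡ 7; y = λ·(53 - 7) - 25 ≡ 32. → (7, 32)

(7, 32)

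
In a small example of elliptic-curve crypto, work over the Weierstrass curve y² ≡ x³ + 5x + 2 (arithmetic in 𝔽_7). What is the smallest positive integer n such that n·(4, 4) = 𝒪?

9

2P: tangent at (4, 4): λ = (3·4² + 5)/(2·4) ≡ 4/1. 1⁻¹ ≡ 1 (mod 7), so λ ≡ 4·1 ≡ 4.
  x = λ² - 4 - 4 = 16 - 8 ≡ 1; y = λ·(4 - 1) - 4 ≡ 1. → (1, 1)
3P: (1, 1) + (4, 4). λ = (4 - 1)/(4 - 1) ≡ 3/3 mod 7. 3⁻¹ ≡ 5 (mod 7), so λ ≡ 1.
  x = λ² - 1 - 4 = 1 - 5 ≡ 3; y = λ·(1 - 3) - 1 ≡ 4. → (3, 4)
4P: (3, 4) + (4, 4). λ = (4 - 4)/(4 - 3) ≡ 0/1 mod 7. 1⁻¹ ≡ 1 (mod 7) since 1·1 = 1 ≡ 1, so λ ≡ 0.
  x = λ² - 3 - 4 = 0 - 7 ≡ 0; y = λ·(3 - 0) - 4 ≡ 3. → (0, 3)
5P: (0, 3) + (4, 4). λ = (4 - 3)/(4 - 0) ≡ 1/4 mod 7. 4⁻¹ ≡ 2 (mod 7), so λ ≡ 2.
  x = λ² - 0 - 4 = 4 - 4 ≡ 0; y = λ·(0 - 0) - 3 ≡ 4. → (0, 4)
6P: (0, 4) + (4, 4). λ = (4 - 4)/(4 - 0) ≡ 0/4 mod 7. 4⁻¹ ≡ 2 (mod 7) since 4·2 = 8 ≡ 1, so λ ≡ 0.
  x = λ² - 0 - 4 = 0 - 4 ≡ 3; y = λ·(0 - 3) - 4 ≡ 3. → (3, 3)
7P: (3, 3) + (4, 4). λ = (4 - 3)/(4 - 3) ≡ 1/1 mod 7. 1⁻¹ ≡ 1 (mod 7), so λ ≡ 1.
  x = λ² - 3 - 4 = 1 - 7 ≡ 1; y = λ·(3 - 1) - 3 ≡ 6. → (1, 6)
8P: (1, 6) + (4, 4). λ = (4 - 6)/(4 - 1) ≡ 5/3 mod 7. 3⁻¹ ≡ 5 (mod 7), so λ ≡ 4.
  x = λ² - 1 - 4 = 16 - 5 ≡ 4; y = λ·(1 - 4) - 6 ≡ 3. → (4, 3)
9P: (4, 3) + (4, 4): same x and y₁ ≡ -y₂, so the sum is 𝒪.
9P = 𝒪, so the order is 9.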